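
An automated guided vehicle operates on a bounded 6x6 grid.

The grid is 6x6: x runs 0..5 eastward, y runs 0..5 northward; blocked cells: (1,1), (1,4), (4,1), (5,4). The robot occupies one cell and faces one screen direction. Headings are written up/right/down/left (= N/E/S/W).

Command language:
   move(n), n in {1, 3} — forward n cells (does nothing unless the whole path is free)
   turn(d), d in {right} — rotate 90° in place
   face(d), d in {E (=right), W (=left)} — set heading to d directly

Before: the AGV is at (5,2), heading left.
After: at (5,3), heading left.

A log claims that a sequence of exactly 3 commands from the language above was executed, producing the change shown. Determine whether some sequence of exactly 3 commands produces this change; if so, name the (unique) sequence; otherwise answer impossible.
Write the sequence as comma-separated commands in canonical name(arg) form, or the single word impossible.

key: running face(W) before turn(right) would end elsewhere — order is forced
start: at (5,2), heading left
1. turn(right) → at (5,2), heading up
2. move(1) → at (5,3), heading up
3. face(W) → at (5,3), heading left
uniquely the one of 125 3-step routes that fits.

turn(right), move(1), face(W)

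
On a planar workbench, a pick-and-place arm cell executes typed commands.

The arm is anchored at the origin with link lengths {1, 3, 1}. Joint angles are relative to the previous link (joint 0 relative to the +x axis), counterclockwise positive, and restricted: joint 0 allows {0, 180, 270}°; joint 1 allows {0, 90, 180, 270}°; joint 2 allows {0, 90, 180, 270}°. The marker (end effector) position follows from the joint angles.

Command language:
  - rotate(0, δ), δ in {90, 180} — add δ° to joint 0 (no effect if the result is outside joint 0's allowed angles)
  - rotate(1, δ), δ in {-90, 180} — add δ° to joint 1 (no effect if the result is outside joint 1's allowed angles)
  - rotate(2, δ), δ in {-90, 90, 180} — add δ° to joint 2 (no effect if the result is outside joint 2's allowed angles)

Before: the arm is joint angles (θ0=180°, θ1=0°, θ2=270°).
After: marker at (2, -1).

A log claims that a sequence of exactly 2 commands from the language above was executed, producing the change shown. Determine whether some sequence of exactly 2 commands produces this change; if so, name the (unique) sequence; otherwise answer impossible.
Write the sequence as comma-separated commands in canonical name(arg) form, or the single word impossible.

t0: joint angles (θ0=180°, θ1=0°, θ2=270°)
1. rotate(1, -90) → joint angles (θ0=180°, θ1=270°, θ2=270°)
2. rotate(1, -90) → joint angles (θ0=180°, θ1=180°, θ2=270°)
no other 2-command option fits: unique.

rotate(1, -90), rotate(1, -90)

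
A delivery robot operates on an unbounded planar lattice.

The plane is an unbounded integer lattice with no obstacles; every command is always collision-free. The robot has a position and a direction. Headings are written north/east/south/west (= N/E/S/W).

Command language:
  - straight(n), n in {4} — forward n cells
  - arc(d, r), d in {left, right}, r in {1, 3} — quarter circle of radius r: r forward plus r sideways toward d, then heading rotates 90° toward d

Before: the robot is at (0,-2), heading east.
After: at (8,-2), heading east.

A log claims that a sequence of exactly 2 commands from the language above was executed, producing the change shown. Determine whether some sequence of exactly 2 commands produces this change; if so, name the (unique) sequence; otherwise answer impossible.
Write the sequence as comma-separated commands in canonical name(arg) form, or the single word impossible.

straight(4), straight(4)

key: still facing E at the end — nothing in the sequence rotates
initial: at (0,-2), heading east
[1] after straight(4): at (4,-2), heading east
[2] after straight(4): at (8,-2), heading east
uniquely the one of 25 2-step routes that fits.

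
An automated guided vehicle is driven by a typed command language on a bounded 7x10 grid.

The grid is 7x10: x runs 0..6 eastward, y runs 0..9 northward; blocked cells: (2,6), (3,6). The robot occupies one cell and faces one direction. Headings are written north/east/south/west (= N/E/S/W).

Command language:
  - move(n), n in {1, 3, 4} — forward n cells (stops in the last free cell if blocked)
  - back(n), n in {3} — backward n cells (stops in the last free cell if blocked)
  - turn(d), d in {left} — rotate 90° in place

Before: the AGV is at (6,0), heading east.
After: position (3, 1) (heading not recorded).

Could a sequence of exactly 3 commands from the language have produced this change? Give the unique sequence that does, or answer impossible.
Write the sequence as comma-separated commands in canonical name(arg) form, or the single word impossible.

key: order matters: swapping back(3) and move(1) lands elsewhere
initial: at (6,0), heading east
t=1 back(3) ⇒ at (3,0), heading east
t=2 turn(left) ⇒ at (3,0), heading north
t=3 move(1) ⇒ at (3,1), heading north
all 125 alternatives checked — unique.

back(3), turn(left), move(1)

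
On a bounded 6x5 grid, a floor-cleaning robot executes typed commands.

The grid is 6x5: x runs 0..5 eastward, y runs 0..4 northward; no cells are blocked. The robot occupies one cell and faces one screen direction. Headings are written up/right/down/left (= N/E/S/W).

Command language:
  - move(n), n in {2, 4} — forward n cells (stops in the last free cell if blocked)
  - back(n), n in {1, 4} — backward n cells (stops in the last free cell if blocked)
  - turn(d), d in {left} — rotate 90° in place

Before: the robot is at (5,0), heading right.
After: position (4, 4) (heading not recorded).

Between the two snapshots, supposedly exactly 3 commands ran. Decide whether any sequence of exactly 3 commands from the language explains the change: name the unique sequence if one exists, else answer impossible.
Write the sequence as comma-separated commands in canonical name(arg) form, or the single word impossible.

key: running move(4) before back(1) would end elsewhere — order is forced
from: at (5,0), heading right
[1] after back(1): at (4,0), heading right
[2] after turn(left): at (4,0), heading up
[3] after move(4): at (4,4), heading up
no other 3-command option fits: unique.

back(1), turn(left), move(4)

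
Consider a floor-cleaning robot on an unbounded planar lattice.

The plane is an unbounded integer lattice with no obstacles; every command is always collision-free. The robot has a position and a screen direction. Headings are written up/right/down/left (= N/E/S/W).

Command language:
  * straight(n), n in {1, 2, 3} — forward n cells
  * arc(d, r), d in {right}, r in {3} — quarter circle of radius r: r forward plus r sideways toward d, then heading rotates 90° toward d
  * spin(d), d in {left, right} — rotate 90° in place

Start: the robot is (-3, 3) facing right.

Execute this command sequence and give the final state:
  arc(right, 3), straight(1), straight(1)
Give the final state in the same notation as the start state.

(0, -2) facing down

begin: (-3, 3) facing right
step 1 (arc(right, 3)): (0, 0) facing down
step 2 (straight(1)): (0, -1) facing down
step 3 (straight(1)): (0, -2) facing down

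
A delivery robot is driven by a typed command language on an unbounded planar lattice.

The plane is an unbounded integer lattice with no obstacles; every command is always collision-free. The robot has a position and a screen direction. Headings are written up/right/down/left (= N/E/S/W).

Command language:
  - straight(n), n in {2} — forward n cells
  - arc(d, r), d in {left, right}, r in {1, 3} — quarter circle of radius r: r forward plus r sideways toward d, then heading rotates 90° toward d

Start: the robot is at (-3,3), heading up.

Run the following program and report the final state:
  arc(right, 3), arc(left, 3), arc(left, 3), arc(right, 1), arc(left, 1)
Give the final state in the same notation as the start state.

at (-2,14), heading left

start: at (-3,3), heading up
1. arc(right, 3) → at (0,6), heading right
2. arc(left, 3) → at (3,9), heading up
3. arc(left, 3) → at (0,12), heading left
4. arc(right, 1) → at (-1,13), heading up
5. arc(left, 1) → at (-2,14), heading left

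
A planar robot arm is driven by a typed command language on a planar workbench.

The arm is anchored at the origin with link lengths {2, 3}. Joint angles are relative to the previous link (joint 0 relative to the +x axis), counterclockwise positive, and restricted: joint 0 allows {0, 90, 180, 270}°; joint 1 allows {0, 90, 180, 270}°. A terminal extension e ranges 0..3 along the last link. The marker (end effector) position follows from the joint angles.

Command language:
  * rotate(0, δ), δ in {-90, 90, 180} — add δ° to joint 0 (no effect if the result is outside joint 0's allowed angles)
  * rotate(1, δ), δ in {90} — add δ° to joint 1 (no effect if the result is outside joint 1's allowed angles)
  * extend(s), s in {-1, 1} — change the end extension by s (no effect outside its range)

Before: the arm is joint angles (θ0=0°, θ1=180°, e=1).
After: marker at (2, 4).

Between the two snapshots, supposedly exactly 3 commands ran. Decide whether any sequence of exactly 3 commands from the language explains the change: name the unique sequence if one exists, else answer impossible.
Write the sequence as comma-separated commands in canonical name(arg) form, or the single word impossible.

t0: joint angles (θ0=0°, θ1=180°, e=1)
step 1 (rotate(1, 90)): joint angles (θ0=0°, θ1=270°, e=1)
step 2 (rotate(1, 90)): joint angles (θ0=0°, θ1=0°, e=1)
step 3 (rotate(1, 90)): joint angles (θ0=0°, θ1=90°, e=1)
uniquely the one of 216 3-step routes that fits.

rotate(1, 90), rotate(1, 90), rotate(1, 90)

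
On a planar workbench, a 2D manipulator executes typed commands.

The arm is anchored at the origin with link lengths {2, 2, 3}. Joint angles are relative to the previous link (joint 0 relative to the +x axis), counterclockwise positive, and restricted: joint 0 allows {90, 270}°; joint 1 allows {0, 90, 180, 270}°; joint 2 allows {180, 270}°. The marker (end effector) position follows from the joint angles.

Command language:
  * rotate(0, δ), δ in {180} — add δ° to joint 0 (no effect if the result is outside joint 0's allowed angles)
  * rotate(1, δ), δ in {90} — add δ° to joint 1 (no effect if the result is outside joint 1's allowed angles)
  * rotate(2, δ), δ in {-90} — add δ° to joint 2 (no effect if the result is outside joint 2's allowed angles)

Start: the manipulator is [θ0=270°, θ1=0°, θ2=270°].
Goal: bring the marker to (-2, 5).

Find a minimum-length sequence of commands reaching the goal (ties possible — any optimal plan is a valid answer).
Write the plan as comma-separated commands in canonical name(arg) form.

rotate(1, 90), rotate(0, 180)

t0: [θ0=270°, θ1=0°, θ2=270°]
[1] after rotate(1, 90): [θ0=270°, θ1=90°, θ2=270°]
[2] after rotate(0, 180): [θ0=90°, θ1=90°, θ2=270°]
nothing shorter than 2 reaches the goal.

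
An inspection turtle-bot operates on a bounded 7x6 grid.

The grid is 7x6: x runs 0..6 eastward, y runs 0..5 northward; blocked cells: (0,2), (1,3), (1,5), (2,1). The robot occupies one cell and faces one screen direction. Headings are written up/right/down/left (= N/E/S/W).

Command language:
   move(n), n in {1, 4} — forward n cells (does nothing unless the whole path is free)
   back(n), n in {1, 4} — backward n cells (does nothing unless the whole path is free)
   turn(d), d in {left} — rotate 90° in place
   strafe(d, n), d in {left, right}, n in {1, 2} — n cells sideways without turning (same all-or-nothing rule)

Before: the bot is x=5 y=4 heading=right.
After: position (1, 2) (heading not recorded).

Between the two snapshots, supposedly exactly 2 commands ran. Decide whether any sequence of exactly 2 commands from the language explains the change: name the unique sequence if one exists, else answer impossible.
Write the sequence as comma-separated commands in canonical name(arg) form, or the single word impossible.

strafe(right, 2), back(4)

key: running back(4) before strafe(right, 2) would end elsewhere — order is forced
initial: x=5 y=4 heading=right
t=1 strafe(right, 2) ⇒ x=5 y=2 heading=right
t=2 back(4) ⇒ x=1 y=2 heading=right
uniquely the one of 81 2-step routes that fits.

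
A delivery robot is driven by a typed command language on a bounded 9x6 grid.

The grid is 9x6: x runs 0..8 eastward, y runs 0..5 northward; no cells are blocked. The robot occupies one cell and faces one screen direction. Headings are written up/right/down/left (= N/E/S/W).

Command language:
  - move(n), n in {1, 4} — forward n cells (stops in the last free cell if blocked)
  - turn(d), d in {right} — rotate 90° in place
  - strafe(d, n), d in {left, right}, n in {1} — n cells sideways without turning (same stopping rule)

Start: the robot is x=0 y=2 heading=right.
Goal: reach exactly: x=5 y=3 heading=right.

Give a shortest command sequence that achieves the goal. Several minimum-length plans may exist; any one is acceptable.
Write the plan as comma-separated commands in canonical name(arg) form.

move(1), move(4), strafe(left, 1)

from: x=0 y=2 heading=right
t=1 move(1) ⇒ x=1 y=2 heading=right
t=2 move(4) ⇒ x=5 y=2 heading=right
t=3 strafe(left, 1) ⇒ x=5 y=3 heading=right
minimal: 3 command(s), checked below 3.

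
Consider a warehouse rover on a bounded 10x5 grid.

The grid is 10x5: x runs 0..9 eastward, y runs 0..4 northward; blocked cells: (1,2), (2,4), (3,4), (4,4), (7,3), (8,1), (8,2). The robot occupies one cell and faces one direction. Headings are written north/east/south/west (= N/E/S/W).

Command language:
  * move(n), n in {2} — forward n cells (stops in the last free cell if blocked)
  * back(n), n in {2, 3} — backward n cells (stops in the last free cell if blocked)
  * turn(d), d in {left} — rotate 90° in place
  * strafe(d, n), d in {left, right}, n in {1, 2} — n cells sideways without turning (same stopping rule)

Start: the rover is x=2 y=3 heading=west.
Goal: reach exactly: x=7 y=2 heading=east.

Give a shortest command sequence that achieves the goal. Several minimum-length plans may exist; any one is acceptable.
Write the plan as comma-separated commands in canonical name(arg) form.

start: x=2 y=3 heading=west
t=1 back(2) ⇒ x=4 y=3 heading=west
t=2 strafe(left, 1) ⇒ x=4 y=2 heading=west
t=3 back(3) ⇒ x=7 y=2 heading=west
t=4 turn(left) ⇒ x=7 y=2 heading=south
t=5 turn(left) ⇒ x=7 y=2 heading=east
nothing shorter than 5 reaches the goal.

back(2), strafe(left, 1), back(3), turn(left), turn(left)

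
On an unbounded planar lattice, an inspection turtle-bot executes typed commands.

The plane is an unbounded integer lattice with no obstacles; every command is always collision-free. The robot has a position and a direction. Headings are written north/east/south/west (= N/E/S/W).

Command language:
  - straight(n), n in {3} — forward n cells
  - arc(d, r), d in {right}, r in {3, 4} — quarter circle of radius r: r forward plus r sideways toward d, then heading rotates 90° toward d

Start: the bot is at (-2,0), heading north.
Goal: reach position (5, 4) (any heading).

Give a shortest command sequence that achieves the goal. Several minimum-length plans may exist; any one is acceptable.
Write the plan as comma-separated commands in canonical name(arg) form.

t0: at (-2,0), heading north
step 1 (arc(right, 4)): at (2,4), heading east
step 2 (straight(3)): at (5,4), heading east
shorter routes all fall short; 2 is best.

arc(right, 4), straight(3)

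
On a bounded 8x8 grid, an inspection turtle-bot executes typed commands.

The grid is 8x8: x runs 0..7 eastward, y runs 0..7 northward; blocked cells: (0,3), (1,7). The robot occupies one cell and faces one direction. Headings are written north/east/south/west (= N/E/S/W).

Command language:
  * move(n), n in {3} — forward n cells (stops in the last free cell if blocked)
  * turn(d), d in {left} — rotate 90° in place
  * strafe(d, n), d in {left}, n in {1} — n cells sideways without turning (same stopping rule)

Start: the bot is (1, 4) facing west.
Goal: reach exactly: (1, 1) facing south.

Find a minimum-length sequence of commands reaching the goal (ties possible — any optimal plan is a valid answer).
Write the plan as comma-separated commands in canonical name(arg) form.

turn(left), move(3)

t0: (1, 4) facing west
t=1 turn(left) ⇒ (1, 4) facing south
t=2 move(3) ⇒ (1, 1) facing south
shorter routes all fall short; 2 is best.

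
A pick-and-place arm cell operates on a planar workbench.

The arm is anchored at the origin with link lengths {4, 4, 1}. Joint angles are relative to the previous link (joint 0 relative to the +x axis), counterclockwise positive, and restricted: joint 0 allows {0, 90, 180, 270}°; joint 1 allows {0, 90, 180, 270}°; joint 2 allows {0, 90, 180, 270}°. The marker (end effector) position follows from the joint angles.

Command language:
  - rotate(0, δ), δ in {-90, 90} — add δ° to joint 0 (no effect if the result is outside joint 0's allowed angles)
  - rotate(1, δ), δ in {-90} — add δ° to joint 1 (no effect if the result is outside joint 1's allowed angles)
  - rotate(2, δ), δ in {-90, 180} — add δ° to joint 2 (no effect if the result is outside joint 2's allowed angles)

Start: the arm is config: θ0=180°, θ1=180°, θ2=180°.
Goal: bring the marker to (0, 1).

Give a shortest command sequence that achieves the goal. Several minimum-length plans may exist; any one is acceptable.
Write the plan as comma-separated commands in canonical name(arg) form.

rotate(0, -90)

begin: config: θ0=180°, θ1=180°, θ2=180°
[1] after rotate(0, -90): config: θ0=90°, θ1=180°, θ2=180°
nothing shorter than 1 reaches the goal.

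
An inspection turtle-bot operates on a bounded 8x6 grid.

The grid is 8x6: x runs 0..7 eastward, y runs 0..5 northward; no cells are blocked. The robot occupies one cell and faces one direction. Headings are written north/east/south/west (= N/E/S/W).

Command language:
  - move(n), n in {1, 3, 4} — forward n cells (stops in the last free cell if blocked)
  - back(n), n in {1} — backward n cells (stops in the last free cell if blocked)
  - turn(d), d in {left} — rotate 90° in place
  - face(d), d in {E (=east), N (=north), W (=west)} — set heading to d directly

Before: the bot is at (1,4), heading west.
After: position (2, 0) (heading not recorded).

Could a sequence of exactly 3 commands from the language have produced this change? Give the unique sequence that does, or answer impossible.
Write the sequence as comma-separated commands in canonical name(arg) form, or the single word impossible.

key: running move(4) before back(1) would end elsewhere — order is forced
begin: at (1,4), heading west
step 1 (back(1)): at (2,4), heading west
step 2 (turn(left)): at (2,4), heading south
step 3 (move(4)): at (2,0), heading south
uniquely the one of 512 3-step routes that fits.

back(1), turn(left), move(4)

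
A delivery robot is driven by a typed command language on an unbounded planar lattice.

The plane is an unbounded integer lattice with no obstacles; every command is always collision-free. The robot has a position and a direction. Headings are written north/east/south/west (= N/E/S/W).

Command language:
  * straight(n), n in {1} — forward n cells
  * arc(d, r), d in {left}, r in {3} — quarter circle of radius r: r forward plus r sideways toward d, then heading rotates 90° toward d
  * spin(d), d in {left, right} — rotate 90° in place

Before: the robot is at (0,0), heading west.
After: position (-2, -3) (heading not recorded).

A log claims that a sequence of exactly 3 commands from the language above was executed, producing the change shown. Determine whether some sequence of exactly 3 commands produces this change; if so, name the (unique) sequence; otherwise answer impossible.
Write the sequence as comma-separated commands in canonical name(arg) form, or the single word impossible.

arc(left, 3), spin(left), straight(1)

key: running straight(1) before arc(left, 3) would end elsewhere — order is forced
from: at (0,0), heading west
1. arc(left, 3) → at (-3,-3), heading south
2. spin(left) → at (-3,-3), heading east
3. straight(1) → at (-2,-3), heading east
all 64 alternatives checked — unique.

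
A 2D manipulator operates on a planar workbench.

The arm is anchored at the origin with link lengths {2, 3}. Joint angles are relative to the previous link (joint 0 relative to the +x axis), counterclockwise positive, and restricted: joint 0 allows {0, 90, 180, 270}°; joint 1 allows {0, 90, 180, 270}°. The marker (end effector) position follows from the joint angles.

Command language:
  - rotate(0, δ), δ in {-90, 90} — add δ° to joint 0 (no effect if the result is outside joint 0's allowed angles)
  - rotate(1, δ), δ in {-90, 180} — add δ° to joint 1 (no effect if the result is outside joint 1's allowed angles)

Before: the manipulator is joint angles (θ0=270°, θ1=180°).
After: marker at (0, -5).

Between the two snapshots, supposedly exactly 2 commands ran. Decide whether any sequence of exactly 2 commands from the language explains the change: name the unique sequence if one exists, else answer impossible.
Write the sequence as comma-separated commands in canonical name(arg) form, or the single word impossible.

initial: joint angles (θ0=270°, θ1=180°)
[1] after rotate(1, -90): joint angles (θ0=270°, θ1=90°)
[2] after rotate(1, -90): joint angles (θ0=270°, θ1=0°)
uniquely the one of 16 2-step routes that fits.

rotate(1, -90), rotate(1, -90)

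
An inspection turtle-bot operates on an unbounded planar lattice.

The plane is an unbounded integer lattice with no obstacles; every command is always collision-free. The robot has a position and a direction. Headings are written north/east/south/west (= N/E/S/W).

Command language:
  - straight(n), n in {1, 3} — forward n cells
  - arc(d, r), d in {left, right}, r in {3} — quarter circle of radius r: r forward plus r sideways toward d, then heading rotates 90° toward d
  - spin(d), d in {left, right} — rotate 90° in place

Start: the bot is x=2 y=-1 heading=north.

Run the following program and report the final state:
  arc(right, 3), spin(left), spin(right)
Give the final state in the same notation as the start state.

from: x=2 y=-1 heading=north
1. arc(right, 3) → x=5 y=2 heading=east
2. spin(left) → x=5 y=2 heading=north
3. spin(right) → x=5 y=2 heading=east

x=5 y=2 heading=east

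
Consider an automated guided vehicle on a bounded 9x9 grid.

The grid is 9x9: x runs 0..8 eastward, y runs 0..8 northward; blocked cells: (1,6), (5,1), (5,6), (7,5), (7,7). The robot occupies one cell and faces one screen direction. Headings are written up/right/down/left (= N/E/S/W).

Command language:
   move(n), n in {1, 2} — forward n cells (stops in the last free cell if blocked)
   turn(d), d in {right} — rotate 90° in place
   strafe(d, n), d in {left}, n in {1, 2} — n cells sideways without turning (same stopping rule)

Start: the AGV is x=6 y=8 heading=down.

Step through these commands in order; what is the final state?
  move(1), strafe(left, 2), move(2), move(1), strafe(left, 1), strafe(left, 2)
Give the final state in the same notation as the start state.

t0: x=6 y=8 heading=down
1. move(1) → x=6 y=7 heading=down
2. strafe(left, 2) → x=6 y=7 heading=down
3. move(2) → x=6 y=5 heading=down
4. move(1) → x=6 y=4 heading=down
5. strafe(left, 1) → x=7 y=4 heading=down
6. strafe(left, 2) → x=8 y=4 heading=down

x=8 y=4 heading=down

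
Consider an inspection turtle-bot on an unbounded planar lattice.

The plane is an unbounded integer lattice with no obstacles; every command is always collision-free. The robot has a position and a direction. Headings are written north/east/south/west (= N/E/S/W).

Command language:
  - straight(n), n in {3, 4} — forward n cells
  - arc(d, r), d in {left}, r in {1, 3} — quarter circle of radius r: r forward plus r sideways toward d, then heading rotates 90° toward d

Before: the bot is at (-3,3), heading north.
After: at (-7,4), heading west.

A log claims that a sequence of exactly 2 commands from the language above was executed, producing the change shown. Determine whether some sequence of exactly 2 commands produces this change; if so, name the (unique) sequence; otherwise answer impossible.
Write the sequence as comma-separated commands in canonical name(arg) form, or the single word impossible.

arc(left, 1), straight(3)

key: running straight(3) before arc(left, 1) would end elsewhere — order is forced
t0: at (-3,3), heading north
1. arc(left, 1) → at (-4,4), heading west
2. straight(3) → at (-7,4), heading west
no other 2-command option fits: unique.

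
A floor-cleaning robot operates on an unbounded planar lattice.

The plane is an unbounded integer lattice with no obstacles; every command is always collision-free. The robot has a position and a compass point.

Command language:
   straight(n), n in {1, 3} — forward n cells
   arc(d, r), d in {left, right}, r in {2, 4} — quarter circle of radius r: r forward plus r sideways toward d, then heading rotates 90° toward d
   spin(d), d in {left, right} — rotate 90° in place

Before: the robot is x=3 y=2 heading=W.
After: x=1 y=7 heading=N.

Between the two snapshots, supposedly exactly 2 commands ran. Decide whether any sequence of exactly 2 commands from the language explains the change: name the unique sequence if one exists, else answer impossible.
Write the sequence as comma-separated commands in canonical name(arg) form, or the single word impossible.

arc(right, 2), straight(3)

key: running straight(3) before arc(right, 2) would end elsewhere — order is forced
start: x=3 y=2 heading=W
t=1 arc(right, 2) ⇒ x=1 y=4 heading=N
t=2 straight(3) ⇒ x=1 y=7 heading=N
no rival 2-sequence matches.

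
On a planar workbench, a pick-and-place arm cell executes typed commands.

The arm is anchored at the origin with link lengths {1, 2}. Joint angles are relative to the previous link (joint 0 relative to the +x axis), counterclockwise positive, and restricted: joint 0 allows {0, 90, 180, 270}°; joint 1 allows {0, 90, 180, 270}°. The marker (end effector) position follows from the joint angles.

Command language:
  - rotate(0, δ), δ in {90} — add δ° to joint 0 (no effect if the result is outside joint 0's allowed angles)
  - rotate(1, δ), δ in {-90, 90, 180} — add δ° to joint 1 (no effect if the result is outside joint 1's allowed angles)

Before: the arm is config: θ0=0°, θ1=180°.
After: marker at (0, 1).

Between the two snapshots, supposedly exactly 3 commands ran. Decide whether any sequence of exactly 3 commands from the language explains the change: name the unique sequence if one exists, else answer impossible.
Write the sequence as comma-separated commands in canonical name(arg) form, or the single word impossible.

initial: config: θ0=0°, θ1=180°
step 1 (rotate(0, 90)): config: θ0=90°, θ1=180°
step 2 (rotate(0, 90)): config: θ0=180°, θ1=180°
step 3 (rotate(0, 90)): config: θ0=270°, θ1=180°
uniquely the one of 64 3-step routes that fits.

rotate(0, 90), rotate(0, 90), rotate(0, 90)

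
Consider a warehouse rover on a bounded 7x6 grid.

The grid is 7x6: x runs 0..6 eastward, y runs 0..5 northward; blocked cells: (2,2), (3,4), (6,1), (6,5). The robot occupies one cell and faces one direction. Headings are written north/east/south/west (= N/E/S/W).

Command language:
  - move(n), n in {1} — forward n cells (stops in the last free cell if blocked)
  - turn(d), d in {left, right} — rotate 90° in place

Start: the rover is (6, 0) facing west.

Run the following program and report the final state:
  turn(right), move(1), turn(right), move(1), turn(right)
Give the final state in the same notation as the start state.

(6, 0) facing south

begin: (6, 0) facing west
t=1 turn(right) ⇒ (6, 0) facing north
t=2 move(1) ⇒ (6, 0) facing north
t=3 turn(right) ⇒ (6, 0) facing east
t=4 move(1) ⇒ (6, 0) facing east
t=5 turn(right) ⇒ (6, 0) facing south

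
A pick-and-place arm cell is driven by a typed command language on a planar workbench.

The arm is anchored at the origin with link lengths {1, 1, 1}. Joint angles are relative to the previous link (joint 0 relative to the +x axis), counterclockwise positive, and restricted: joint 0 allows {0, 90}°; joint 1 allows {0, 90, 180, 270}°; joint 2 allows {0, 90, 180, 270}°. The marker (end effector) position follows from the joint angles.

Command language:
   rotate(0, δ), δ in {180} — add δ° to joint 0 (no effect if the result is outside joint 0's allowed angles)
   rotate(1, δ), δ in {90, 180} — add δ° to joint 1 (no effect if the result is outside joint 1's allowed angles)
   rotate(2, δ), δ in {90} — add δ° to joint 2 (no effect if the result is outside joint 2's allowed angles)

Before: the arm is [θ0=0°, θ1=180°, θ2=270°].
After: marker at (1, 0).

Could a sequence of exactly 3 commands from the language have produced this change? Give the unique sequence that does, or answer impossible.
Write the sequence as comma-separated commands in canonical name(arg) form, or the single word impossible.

initial: [θ0=0°, θ1=180°, θ2=270°]
step 1 (rotate(2, 90)): [θ0=0°, θ1=180°, θ2=0°]
step 2 (rotate(2, 90)): [θ0=0°, θ1=180°, θ2=90°]
step 3 (rotate(2, 90)): [θ0=0°, θ1=180°, θ2=180°]
no rival 3-sequence matches.

rotate(2, 90), rotate(2, 90), rotate(2, 90)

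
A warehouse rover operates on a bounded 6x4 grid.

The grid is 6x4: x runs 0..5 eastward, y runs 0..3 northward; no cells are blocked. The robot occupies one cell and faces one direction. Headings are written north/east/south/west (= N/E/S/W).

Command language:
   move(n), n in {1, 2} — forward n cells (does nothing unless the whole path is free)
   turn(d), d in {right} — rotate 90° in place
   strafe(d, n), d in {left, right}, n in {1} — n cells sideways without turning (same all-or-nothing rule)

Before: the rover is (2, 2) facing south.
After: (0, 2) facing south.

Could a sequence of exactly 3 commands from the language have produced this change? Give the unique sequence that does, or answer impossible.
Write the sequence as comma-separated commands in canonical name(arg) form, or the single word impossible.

key: heading stays S — no command in the sequence turns
from: (2, 2) facing south
[1] after strafe(right, 1): (1, 2) facing south
[2] after strafe(right, 1): (0, 2) facing south
[3] after strafe(right, 1): (0, 2) facing south
no other 3-command option fits: unique.

strafe(right, 1), strafe(right, 1), strafe(right, 1)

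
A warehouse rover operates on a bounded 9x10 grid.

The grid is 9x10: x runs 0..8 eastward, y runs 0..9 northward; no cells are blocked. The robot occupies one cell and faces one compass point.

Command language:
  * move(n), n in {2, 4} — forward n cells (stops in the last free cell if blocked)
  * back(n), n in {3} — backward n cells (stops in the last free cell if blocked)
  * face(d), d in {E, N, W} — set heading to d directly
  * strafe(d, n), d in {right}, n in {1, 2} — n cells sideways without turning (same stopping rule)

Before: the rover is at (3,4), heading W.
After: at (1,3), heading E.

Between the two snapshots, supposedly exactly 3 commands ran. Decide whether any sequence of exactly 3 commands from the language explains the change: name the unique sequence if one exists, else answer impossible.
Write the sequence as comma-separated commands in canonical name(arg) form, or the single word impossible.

key: order matters: swapping move(2) and strafe(right, 1) lands elsewhere
t0: at (3,4), heading W
t=1 move(2) ⇒ at (1,4), heading W
t=2 face(E) ⇒ at (1,4), heading E
t=3 strafe(right, 1) ⇒ at (1,3), heading E
no other 3-command option fits: unique.

move(2), face(E), strafe(right, 1)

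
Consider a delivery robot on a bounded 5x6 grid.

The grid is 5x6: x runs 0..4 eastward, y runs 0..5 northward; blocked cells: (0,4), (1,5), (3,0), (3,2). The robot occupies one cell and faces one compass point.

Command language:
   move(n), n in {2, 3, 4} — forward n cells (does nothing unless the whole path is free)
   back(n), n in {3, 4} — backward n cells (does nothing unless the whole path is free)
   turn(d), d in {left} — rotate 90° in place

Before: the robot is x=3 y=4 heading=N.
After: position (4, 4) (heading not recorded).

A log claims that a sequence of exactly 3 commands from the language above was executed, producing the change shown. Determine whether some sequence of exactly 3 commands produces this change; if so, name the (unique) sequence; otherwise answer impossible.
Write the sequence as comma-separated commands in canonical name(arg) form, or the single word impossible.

turn(left), move(2), back(3)

key: running back(3) before turn(left) would end elsewhere — order is forced
t0: x=3 y=4 heading=N
t=1 turn(left) ⇒ x=3 y=4 heading=W
t=2 move(2) ⇒ x=1 y=4 heading=W
t=3 back(3) ⇒ x=4 y=4 heading=W
uniquely the one of 216 3-step routes that fits.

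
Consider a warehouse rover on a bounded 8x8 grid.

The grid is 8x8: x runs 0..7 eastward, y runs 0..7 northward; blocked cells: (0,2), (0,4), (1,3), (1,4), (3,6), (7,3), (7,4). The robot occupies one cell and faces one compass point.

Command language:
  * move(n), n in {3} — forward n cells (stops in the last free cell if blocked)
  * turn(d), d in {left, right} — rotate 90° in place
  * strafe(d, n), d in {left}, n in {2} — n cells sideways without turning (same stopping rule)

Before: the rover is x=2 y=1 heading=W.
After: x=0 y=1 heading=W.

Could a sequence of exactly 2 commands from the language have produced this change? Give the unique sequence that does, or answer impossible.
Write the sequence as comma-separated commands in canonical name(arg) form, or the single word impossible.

key: the first move(3) runs into the grid edge before its full distance
from: x=2 y=1 heading=W
t=1 move(3) ⇒ x=0 y=1 heading=W
t=2 move(3) ⇒ x=0 y=1 heading=W
no rival 2-sequence matches.

move(3), move(3)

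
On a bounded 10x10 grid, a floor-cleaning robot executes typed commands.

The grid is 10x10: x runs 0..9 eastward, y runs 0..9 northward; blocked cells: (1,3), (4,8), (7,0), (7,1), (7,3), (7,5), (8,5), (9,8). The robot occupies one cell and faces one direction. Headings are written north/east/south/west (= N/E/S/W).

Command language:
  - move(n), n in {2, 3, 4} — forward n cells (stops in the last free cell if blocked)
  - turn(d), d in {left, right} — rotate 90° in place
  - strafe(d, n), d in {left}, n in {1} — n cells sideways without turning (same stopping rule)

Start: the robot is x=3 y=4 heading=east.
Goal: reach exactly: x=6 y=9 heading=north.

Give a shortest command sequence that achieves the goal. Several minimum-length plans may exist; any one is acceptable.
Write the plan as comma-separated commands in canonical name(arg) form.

strafe(left, 1), move(3), turn(left), move(4)

from: x=3 y=4 heading=east
1. strafe(left, 1) → x=3 y=5 heading=east
2. move(3) → x=6 y=5 heading=east
3. turn(left) → x=6 y=5 heading=north
4. move(4) → x=6 y=9 heading=north
no 3-step plan works, so 4 is optimal.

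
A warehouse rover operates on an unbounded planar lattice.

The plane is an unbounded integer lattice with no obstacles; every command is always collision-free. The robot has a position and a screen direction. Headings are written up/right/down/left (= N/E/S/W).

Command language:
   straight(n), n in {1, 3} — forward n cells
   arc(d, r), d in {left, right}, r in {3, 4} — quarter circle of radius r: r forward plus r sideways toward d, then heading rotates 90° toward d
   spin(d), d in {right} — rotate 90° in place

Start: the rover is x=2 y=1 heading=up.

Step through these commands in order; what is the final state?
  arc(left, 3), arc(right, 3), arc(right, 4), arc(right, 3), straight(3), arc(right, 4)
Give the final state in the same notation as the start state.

from: x=2 y=1 heading=up
step 1 (arc(left, 3)): x=-1 y=4 heading=left
step 2 (arc(right, 3)): x=-4 y=7 heading=up
step 3 (arc(right, 4)): x=0 y=11 heading=right
step 4 (arc(right, 3)): x=3 y=8 heading=down
step 5 (straight(3)): x=3 y=5 heading=down
step 6 (arc(right, 4)): x=-1 y=1 heading=left

x=-1 y=1 heading=left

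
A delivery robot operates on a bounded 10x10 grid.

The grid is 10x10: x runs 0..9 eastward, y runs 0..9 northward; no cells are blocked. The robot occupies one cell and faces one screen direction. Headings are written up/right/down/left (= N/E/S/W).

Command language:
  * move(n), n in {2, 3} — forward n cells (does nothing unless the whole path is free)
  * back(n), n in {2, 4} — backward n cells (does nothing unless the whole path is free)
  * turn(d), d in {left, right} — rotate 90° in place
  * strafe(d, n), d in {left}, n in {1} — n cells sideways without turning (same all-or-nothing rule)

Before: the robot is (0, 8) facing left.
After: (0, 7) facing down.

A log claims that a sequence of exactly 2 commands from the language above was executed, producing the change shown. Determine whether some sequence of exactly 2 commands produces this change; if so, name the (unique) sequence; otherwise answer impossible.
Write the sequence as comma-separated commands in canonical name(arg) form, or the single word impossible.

key: cell and facing (now S) both changed — the 2 commands mix motion and turning
begin: (0, 8) facing left
step 1 (strafe(left, 1)): (0, 7) facing left
step 2 (turn(left)): (0, 7) facing down
no other 2-command option fits: unique.

strafe(left, 1), turn(left)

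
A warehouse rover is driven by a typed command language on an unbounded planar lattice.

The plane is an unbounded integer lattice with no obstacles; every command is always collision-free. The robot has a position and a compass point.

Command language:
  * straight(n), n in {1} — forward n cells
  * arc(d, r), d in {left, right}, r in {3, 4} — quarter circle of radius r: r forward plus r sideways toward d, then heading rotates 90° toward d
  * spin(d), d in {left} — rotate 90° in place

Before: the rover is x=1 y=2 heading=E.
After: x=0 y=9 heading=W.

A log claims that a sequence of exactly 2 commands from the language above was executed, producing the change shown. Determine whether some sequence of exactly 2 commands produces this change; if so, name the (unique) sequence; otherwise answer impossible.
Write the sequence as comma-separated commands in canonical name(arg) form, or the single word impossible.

arc(left, 3), arc(left, 4)

key: cell and facing (now W) both changed — the 2 commands mix motion and turning
initial: x=1 y=2 heading=E
step 1 (arc(left, 3)): x=4 y=5 heading=N
step 2 (arc(left, 4)): x=0 y=9 heading=W
no other 2-command option fits: unique.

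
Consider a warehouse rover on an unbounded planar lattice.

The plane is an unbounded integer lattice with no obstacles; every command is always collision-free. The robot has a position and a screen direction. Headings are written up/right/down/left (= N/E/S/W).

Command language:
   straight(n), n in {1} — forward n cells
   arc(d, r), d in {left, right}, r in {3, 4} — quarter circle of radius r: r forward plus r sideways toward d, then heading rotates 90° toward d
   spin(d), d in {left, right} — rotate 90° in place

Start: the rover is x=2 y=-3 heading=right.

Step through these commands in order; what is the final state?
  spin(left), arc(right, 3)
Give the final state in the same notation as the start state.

x=5 y=0 heading=right

from: x=2 y=-3 heading=right
[1] after spin(left): x=2 y=-3 heading=up
[2] after arc(right, 3): x=5 y=0 heading=right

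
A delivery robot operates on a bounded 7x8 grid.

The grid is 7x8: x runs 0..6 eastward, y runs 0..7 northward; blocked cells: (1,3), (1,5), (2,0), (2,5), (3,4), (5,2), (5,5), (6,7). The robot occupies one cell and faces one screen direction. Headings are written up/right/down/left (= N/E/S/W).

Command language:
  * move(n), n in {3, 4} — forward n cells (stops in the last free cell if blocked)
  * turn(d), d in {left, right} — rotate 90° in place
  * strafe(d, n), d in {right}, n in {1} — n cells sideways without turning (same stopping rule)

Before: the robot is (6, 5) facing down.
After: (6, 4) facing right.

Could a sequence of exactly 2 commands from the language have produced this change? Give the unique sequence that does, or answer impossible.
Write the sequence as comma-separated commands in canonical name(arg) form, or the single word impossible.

key: order matters: swapping turn(left) and strafe(right, 1) lands elsewhere
initial: (6, 5) facing down
1. turn(left) → (6, 5) facing right
2. strafe(right, 1) → (6, 4) facing right
all 25 alternatives checked — unique.

turn(left), strafe(right, 1)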